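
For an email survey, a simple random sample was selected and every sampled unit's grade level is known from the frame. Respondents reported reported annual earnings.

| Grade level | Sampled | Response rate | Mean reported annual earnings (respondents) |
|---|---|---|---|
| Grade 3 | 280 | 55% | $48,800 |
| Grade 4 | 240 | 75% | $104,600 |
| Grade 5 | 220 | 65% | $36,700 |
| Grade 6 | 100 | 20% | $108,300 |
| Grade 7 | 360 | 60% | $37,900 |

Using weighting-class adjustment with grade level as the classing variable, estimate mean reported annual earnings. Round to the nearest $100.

$59,400

Inverse-response-rate weighting restores each class to its sampled count, so class totals weight by n_sampled:
  Grade 3: 280 × 48,800 = 13,664,000
  Grade 4: 240 × 104,600 = 25,104,000
  Grade 5: 220 × 36,700 = 8,074,000
  Grade 6: 100 × 108,300 = 10,830,000
  Grade 7: 360 × 37,900 = 13,644,000
Adjusted estimate = 71,316,000 / 1,200 = 59,430 → $59,400.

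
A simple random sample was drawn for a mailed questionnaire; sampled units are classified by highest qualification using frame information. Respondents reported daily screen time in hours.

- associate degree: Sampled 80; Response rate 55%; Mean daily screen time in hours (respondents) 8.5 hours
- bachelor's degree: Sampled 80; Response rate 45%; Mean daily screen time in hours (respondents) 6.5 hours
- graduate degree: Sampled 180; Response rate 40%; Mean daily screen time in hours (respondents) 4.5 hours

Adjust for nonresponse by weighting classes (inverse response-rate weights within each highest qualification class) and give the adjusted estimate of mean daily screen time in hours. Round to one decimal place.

Inverse-response-rate weighting restores each class to its sampled count, so class totals weight by n_sampled:
  associate degree: 80 × 8.5 = 680
  bachelor's degree: 80 × 6.5 = 520
  graduate degree: 180 × 4.5 = 810
Adjusted estimate = 2010 / 340 = 5.91176 → 5.9.

5.9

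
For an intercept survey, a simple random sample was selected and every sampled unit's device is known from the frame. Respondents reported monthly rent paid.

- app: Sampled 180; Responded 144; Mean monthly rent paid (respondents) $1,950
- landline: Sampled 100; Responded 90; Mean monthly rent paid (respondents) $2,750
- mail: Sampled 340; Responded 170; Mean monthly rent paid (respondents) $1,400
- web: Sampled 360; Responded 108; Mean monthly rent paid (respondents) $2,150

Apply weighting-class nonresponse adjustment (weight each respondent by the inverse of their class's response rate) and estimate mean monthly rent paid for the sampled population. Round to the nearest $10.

Class response rates: app 144/180 = 80%, landline 90/100 = 90%, mail 170/340 = 50%, web 108/360 = 30%.
Each respondent's weight = sampled/responded in their class; summing within a class gives n_sampled, so:
  app: 180 × 1950 = 351,000
  landline: 100 × 2750 = 275,000
  mail: 340 × 1400 = 476,000
  web: 360 × 2150 = 774,000
Adjusted estimate = 1,876,000 / 980 = 1914.29 → $1,910.

$1,910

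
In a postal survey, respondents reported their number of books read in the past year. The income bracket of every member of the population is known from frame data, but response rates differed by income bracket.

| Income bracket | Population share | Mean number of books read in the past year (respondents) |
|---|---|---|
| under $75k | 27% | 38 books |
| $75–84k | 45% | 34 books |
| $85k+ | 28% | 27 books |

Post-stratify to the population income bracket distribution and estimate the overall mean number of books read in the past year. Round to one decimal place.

Each cell contributes population-share × respondent value:
  under $75k: 0.27 × 38 = 10.26
  $75–84k: 0.45 × 34 = 15.3
  $85k+: 0.28 × 27 = 7.56
Post-stratified estimate = 33.12 → 33.1.

33.1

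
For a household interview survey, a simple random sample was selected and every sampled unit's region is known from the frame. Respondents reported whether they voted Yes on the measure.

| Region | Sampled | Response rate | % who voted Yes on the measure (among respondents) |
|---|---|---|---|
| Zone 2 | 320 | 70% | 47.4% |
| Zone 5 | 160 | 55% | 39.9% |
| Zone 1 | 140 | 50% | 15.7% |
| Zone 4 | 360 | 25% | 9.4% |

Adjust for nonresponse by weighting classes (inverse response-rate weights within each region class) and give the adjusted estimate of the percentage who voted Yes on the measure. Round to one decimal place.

27.7%

Weighting each respondent by the inverse class response rate inflates each class back to its sampled size, so the class weight is n_sampled:
  Zone 2: 320 × 47.4 = 15,168
  Zone 5: 160 × 39.9 = 6384
  Zone 1: 140 × 15.7 = 2198
  Zone 4: 360 × 9.4 = 3384
Adjusted estimate = 27,134 / 980 = 27.6878 → 27.7%.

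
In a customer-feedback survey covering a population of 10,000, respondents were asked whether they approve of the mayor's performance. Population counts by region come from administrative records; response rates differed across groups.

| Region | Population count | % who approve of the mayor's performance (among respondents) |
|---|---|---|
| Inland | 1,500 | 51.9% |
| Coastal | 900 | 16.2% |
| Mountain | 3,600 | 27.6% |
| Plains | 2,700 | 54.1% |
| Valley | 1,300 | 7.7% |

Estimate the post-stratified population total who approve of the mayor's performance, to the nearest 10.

Apply each group's respondent rate to its population count:
  Inland: 1,500 × 51.9% = 778.5
  Coastal: 900 × 16.2% = 145.8
  Mountain: 3,600 × 27.6% = 993.6
  Plains: 2,700 × 54.1% = 1460.7
  Valley: 1,300 × 7.7% = 100.1
Estimated total = 3478.7 → 3,480.

3,480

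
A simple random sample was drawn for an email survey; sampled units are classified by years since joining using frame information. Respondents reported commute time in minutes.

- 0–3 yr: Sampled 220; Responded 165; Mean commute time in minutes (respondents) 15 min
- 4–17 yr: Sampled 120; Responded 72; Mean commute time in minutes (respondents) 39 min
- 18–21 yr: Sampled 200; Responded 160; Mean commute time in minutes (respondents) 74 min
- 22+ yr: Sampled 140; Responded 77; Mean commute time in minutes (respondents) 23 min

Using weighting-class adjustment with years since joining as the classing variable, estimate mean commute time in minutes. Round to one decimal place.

Response rates by class: 0–3 yr 165/220 = 75%, 4–17 yr 72/120 = 60%, 18–21 yr 160/200 = 80%, 22+ yr 77/140 = 55%.
Inverse-response-rate weighting restores each class to its sampled count, so class totals weight by n_sampled:
  0–3 yr: 220 × 15 = 3300
  4–17 yr: 120 × 39 = 4680
  18–21 yr: 200 × 74 = 14,800
  22+ yr: 140 × 23 = 3220
Adjusted estimate = 26,000 / 680 = 38.2353 → 38.2.

38.2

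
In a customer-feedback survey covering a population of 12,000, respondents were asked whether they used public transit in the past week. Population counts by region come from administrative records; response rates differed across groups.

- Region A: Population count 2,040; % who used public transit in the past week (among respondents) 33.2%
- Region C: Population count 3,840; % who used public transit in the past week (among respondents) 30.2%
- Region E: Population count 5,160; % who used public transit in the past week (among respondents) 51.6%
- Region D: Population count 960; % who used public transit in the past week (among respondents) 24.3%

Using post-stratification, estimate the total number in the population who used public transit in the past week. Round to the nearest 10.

Estimated count per cell = population count × respondent percentage:
  Region A: 2,040 × 33.2% = 677.28
  Region C: 3,840 × 30.2% = 1159.68
  Region E: 5,160 × 51.6% = 2662.56
  Region D: 960 × 24.3% = 233.28
Estimated total = 4732.8 → 4,730.

4,730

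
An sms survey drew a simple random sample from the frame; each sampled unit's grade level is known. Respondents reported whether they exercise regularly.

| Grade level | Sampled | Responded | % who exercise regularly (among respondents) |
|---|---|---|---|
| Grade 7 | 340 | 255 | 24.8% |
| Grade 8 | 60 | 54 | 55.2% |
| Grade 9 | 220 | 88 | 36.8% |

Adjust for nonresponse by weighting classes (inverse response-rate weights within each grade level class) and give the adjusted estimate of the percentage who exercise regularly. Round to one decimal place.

32.0%

Class response rates: Grade 7 255/340 = 75%, Grade 8 54/60 = 90%, Grade 9 88/220 = 40%.
With weight = n_sampled/n_responded per class, the weighted class total is n_sampled:
  Grade 7: 340 × 24.8 = 8432
  Grade 8: 60 × 55.2 = 3312
  Grade 9: 220 × 36.8 = 8096
Adjusted estimate = 19,840 / 620 = 32 → 32.0%.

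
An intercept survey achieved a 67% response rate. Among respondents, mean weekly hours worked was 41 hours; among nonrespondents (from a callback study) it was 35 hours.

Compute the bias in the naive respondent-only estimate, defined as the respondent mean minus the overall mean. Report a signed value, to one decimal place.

Nonresponse fraction = 1 − 0.67 = 0.33.
Bias = (nonresponse fraction) × (respondent mean − nonrespondent mean)
     = 0.33 × (41 − 35) = 0.33 × 6 = 1.98.

+2.0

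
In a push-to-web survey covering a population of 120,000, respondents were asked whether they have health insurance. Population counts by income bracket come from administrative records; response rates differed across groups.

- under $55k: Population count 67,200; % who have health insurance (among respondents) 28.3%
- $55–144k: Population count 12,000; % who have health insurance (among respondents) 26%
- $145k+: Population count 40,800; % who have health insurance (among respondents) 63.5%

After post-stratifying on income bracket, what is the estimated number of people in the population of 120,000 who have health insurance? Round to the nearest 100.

48,000

Each cell contributes its population count × the respondent rate:
  under $55k: 67,200 × 28.3% = 19017.6
  $55–144k: 12,000 × 26% = 3120
  $145k+: 40,800 × 63.5% = 25,908
Estimated total = 48045.6 → 48,000.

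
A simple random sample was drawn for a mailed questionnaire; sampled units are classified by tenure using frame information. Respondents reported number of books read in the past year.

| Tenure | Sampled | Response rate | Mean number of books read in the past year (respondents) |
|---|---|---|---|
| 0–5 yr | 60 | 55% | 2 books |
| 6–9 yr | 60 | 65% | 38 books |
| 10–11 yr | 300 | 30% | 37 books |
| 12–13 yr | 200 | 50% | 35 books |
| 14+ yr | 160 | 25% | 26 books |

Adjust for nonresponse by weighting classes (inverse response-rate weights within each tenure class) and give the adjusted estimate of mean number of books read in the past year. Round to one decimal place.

31.6

With weight = n_sampled/n_responded per class, the weighted class total is n_sampled:
  0–5 yr: 60 × 2 = 120
  6–9 yr: 60 × 38 = 2280
  10–11 yr: 300 × 37 = 11,100
  12–13 yr: 200 × 35 = 7000
  14+ yr: 160 × 26 = 4160
Adjusted estimate = 24,660 / 780 = 31.6154 → 31.6.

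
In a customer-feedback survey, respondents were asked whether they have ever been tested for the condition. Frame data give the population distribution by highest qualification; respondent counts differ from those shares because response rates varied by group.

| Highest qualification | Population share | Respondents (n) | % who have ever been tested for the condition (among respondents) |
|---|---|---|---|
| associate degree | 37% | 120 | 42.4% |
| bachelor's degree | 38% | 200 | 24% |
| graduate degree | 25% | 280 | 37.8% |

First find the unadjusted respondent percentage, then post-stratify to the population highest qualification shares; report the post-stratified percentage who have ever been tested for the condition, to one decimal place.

34.3%

Naive respondent-only estimate (weights = respondent counts):
  (120/600)×42.4 + (200/600)×24 + (280/600)×37.8 = 34.12%
Post-stratifying to population shares instead:
  0.37×42.4 + 0.38×24 + 0.25×37.8 = 34.258%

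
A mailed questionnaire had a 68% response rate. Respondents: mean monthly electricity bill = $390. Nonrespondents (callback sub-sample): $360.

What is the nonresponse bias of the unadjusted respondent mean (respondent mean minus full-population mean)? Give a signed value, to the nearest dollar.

+$10

Nonresponse fraction = 1 − 0.68 = 0.32.
Bias = (nonresponse fraction) × (respondent mean − nonrespondent mean)
     = 0.32 × (390 − 360) = 0.32 × 30 = 9.6.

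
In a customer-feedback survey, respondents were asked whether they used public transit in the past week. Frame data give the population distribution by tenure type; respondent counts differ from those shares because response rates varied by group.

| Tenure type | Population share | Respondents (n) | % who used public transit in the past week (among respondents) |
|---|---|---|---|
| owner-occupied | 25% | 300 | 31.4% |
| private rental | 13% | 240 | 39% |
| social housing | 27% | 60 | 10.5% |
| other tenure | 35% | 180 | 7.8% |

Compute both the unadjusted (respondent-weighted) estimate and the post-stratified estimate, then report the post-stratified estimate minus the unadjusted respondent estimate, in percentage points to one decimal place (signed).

-8.2 percentage points

Naive respondent-only estimate (weights = respondent counts):
  (300/780)×31.4 + (240/780)×39 + (60/780)×10.5 + (180/780)×7.8 = 26.6846%
Post-stratifying to population shares instead:
  0.25×31.4 + 0.13×39 + 0.27×10.5 + 0.35×7.8 = 18.485%
Difference = 18.485 − 26.6846 = -8.1996 pp.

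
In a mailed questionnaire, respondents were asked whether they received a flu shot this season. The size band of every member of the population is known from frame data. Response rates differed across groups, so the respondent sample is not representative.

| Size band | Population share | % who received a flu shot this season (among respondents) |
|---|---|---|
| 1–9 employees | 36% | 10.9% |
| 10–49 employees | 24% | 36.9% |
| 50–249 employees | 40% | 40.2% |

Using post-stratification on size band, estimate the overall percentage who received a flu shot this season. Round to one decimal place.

28.9%

Each cell contributes population-share × respondent value:
  1–9 employees: 0.36 × 10.9 = 3.924
  10–49 employees: 0.24 × 36.9 = 8.856
  50–249 employees: 0.4 × 40.2 = 16.08
Post-stratified estimate = 28.86 → 28.9%.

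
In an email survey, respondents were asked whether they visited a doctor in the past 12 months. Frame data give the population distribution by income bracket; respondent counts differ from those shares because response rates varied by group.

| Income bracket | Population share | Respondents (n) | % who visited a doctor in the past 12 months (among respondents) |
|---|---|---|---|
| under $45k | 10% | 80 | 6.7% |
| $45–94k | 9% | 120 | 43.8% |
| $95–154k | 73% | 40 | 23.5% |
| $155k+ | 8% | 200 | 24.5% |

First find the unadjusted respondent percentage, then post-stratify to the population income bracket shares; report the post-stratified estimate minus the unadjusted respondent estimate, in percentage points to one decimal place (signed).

-2.7 percentage points

Naive respondent-only estimate (weights = respondent counts):
  (80/440)×6.7 + (120/440)×43.8 + (40/440)×23.5 + (200/440)×24.5 = 26.4364%
Post-stratified estimate weights by population shares:
  0.1×6.7 + 0.09×43.8 + 0.73×23.5 + 0.08×24.5 = 23.727%
Difference = 23.727 − 26.4364 = -2.7094 pp.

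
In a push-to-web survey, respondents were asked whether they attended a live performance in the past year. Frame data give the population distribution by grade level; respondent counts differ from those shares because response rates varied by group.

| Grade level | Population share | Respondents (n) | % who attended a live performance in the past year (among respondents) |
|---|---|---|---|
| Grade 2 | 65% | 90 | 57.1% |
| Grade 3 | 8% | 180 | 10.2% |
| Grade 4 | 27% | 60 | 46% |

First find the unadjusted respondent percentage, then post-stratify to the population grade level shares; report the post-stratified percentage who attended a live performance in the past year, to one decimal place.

50.4%

Naive respondent-only estimate (weights = respondent counts):
  (90/330)×57.1 + (180/330)×10.2 + (60/330)×46 = 29.5%
Post-stratified estimate weights by population shares:
  0.65×57.1 + 0.08×10.2 + 0.27×46 = 50.351%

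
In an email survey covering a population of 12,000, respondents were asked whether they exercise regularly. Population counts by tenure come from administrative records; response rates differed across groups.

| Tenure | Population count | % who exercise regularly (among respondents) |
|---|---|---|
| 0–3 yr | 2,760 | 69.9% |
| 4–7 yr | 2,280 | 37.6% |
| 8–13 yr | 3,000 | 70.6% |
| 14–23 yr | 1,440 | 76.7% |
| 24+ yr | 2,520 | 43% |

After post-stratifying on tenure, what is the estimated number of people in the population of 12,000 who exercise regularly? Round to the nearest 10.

7,090

Apply each group's respondent rate to its population count:
  0–3 yr: 2,760 × 69.9% = 1929.24
  4–7 yr: 2,280 × 37.6% = 857.28
  8–13 yr: 3,000 × 70.6% = 2118
  14–23 yr: 1,440 × 76.7% = 1104.48
  24+ yr: 2,520 × 43% = 1083.6
Estimated total = 7092.6 → 7,090.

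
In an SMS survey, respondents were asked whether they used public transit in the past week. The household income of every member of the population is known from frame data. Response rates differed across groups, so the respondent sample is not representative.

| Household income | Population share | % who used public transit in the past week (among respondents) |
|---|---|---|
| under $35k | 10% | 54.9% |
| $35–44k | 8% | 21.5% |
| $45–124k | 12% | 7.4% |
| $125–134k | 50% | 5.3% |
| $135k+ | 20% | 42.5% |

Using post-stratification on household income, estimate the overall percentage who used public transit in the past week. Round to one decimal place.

Weight each group's respondent value by its population share:
  under $35k: 0.1 × 54.9 = 5.49
  $35–44k: 0.08 × 21.5 = 1.72
  $45–124k: 0.12 × 7.4 = 0.888
  $125–134k: 0.5 × 5.3 = 2.65
  $135k+: 0.2 × 42.5 = 8.5
Post-stratified estimate = 19.248 → 19.2%.

19.2%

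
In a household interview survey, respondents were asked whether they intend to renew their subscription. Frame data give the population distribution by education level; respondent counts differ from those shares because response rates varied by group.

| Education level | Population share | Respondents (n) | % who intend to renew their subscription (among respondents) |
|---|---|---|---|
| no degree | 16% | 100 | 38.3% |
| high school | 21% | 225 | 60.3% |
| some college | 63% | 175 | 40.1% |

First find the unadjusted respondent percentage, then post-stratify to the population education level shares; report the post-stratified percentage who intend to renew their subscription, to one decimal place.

44.1%

Without adjustment, the pooled respondent share is:
  (100/500)×38.3 + (225/500)×60.3 + (175/500)×40.1 = 48.83%
Post-stratified estimate weights by population shares:
  0.16×38.3 + 0.21×60.3 + 0.63×40.1 = 44.054%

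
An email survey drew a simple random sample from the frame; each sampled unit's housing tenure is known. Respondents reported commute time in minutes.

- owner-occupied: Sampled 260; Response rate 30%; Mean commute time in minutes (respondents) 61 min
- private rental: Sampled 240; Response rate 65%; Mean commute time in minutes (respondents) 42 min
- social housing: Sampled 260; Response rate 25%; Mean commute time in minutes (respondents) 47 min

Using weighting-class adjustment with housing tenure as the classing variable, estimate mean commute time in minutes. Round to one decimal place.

50.2

With weight = n_sampled/n_responded per class, the weighted class total is n_sampled:
  owner-occupied: 260 × 61 = 15,860
  private rental: 240 × 42 = 10,080
  social housing: 260 × 47 = 12,220
Adjusted estimate = 38,160 / 760 = 50.2105 → 50.2.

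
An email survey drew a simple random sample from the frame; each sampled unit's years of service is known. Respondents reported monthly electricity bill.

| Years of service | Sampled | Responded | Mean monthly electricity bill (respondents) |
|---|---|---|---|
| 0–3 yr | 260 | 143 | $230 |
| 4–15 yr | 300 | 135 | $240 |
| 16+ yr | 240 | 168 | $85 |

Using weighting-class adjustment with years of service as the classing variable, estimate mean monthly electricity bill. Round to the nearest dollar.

Class response rates: 0–3 yr 143/260 = 55%, 4–15 yr 135/300 = 45%, 16+ yr 168/240 = 70%.
Each respondent's weight = sampled/responded in their class; summing within a class gives n_sampled, so:
  0–3 yr: 260 × 230 = 59,800
  4–15 yr: 300 × 240 = 72,000
  16+ yr: 240 × 85 = 20,400
Adjusted estimate = 152,200 / 800 = 190.25 → $190.

$190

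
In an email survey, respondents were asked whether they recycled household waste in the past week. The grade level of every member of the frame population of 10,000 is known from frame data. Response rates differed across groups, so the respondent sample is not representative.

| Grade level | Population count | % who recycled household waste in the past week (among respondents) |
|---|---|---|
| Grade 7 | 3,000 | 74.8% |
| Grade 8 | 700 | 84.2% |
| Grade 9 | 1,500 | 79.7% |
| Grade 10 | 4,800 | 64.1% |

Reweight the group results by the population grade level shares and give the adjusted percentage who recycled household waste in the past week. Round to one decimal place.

71.1%

Each cell contributes population-share × respondent value:
  Grade 7: (3,000/10,000) × 74.8 = 22.44
  Grade 8: (700/10,000) × 84.2 = 5.894
  Grade 9: (1,500/10,000) × 79.7 = 11.955
  Grade 10: (4,800/10,000) × 64.1 = 30.768
Post-stratified estimate = 71.057 → 71.1%.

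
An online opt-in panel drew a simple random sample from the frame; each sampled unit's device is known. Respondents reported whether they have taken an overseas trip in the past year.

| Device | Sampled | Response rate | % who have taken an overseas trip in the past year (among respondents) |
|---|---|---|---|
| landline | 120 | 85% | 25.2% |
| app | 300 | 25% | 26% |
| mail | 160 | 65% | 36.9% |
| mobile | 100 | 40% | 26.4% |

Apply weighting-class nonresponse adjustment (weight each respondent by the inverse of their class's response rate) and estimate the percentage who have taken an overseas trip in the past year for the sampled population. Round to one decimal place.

Each respondent's weight = sampled/responded in their class; summing within a class gives n_sampled, so:
  landline: 120 × 25.2 = 3024
  app: 300 × 26 = 7800
  mail: 160 × 36.9 = 5904
  mobile: 100 × 26.4 = 2640
Adjusted estimate = 19,368 / 680 = 28.4824 → 28.5%.

28.5%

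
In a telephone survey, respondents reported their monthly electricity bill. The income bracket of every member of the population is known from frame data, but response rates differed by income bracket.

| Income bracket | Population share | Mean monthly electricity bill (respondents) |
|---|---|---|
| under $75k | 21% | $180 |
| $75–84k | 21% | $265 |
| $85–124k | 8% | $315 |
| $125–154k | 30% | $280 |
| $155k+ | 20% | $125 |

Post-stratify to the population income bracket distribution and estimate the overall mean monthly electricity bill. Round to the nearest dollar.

Each cell contributes population-share × respondent value:
  under $75k: 0.21 × 180 = 37.8
  $75–84k: 0.21 × 265 = 55.65
  $85–124k: 0.08 × 315 = 25.2
  $125–154k: 0.3 × 280 = 84
  $155k+: 0.2 × 125 = 25
Post-stratified estimate = 227.65 → $228.

$228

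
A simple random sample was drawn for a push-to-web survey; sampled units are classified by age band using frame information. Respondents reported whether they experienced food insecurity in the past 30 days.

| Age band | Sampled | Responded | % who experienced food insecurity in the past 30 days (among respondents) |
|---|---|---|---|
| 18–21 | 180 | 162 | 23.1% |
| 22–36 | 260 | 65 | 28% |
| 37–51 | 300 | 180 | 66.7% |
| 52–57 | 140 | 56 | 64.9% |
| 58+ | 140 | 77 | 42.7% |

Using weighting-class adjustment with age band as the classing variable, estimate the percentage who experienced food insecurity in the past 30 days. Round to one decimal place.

Response rates by class: 18–21 162/180 = 90%, 22–36 65/260 = 25%, 37–51 180/300 = 60%, 52–57 56/140 = 40%, 58+ 77/140 = 55%.
Each respondent's weight = sampled/responded in their class; summing within a class gives n_sampled, so:
  18–21: 180 × 23.1 = 4158
  22–36: 260 × 28 = 7280
  37–51: 300 × 66.7 = 20,010
  52–57: 140 × 64.9 = 9086
  58+: 140 × 42.7 = 5978
Adjusted estimate = 46,512 / 1,020 = 45.6 → 45.6%.

45.6%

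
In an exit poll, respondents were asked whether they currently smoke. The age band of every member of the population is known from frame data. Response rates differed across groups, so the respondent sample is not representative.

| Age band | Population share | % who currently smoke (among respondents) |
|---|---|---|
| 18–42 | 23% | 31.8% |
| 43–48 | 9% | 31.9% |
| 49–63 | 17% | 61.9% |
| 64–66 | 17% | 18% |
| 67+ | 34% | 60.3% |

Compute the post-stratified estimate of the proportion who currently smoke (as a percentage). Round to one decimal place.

44.3%

Reweight to the known age band distribution:
  18–42: 0.23 × 31.8 = 7.314
  43–48: 0.09 × 31.9 = 2.871
  49–63: 0.17 × 61.9 = 10.523
  64–66: 0.17 × 18 = 3.06
  67+: 0.34 × 60.3 = 20.502
Post-stratified estimate = 44.27 → 44.3%.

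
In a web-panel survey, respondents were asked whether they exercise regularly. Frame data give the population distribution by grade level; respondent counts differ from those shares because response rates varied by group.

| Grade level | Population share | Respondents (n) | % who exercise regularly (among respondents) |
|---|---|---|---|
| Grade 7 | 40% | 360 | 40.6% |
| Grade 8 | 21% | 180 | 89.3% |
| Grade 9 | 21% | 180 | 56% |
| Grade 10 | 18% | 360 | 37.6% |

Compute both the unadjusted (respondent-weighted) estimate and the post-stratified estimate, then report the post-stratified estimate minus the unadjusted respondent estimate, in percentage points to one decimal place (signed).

Naive respondent-only estimate (weights = respondent counts):
  (360/1080)×40.6 + (180/1080)×89.3 + (180/1080)×56 + (360/1080)×37.6 = 50.2833%
Post-stratified estimate weights by population shares:
  0.4×40.6 + 0.21×89.3 + 0.21×56 + 0.18×37.6 = 53.521%
Difference = 53.521 − 50.2833 = 3.2377 pp.

+3.2 percentage points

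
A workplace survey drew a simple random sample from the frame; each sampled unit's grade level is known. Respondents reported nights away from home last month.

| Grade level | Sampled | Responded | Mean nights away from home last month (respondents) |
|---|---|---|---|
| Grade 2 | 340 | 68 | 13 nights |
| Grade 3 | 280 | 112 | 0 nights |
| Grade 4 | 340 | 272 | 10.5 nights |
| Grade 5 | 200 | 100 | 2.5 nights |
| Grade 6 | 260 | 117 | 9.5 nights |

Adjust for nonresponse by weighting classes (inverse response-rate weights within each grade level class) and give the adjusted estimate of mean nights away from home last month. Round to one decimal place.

7.7

Class response rates: Grade 2 68/340 = 20%, Grade 3 112/280 = 40%, Grade 4 272/340 = 80%, Grade 5 100/200 = 50%, Grade 6 117/260 = 45%.
Each respondent's weight = sampled/responded in their class; summing within a class gives n_sampled, so:
  Grade 2: 340 × 13 = 4420
  Grade 3: 280 × 0 = 0
  Grade 4: 340 × 10.5 = 3570
  Grade 5: 200 × 2.5 = 500
  Grade 6: 260 × 9.5 = 2470
Adjusted estimate = 10,960 / 1,420 = 7.71831 → 7.7.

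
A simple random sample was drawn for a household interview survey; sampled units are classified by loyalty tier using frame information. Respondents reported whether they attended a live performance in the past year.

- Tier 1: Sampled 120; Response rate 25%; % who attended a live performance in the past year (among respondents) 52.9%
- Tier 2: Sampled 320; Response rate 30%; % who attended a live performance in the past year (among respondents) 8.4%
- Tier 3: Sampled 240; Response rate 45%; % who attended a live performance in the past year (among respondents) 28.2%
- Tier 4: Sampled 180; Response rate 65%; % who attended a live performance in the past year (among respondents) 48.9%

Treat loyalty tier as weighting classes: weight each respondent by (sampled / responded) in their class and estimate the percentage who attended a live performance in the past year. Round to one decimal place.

28.6%

With weight = n_sampled/n_responded per class, the weighted class total is n_sampled:
  Tier 1: 120 × 52.9 = 6348
  Tier 2: 320 × 8.4 = 2688
  Tier 3: 240 × 28.2 = 6768
  Tier 4: 180 × 48.9 = 8802
Adjusted estimate = 24,606 / 860 = 28.6116 → 28.6%.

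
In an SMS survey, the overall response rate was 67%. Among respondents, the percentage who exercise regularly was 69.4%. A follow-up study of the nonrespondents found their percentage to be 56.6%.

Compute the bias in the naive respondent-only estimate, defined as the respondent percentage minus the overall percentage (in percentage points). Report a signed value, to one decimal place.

Nonresponse fraction = 1 − 0.67 = 0.33.
Bias = (nonresponse fraction) × (respondent percentage − nonrespondent percentage)
     = 0.33 × (69.4 − 56.6) = 0.33 × 12.8 = 4.224.

+4.2 percentage points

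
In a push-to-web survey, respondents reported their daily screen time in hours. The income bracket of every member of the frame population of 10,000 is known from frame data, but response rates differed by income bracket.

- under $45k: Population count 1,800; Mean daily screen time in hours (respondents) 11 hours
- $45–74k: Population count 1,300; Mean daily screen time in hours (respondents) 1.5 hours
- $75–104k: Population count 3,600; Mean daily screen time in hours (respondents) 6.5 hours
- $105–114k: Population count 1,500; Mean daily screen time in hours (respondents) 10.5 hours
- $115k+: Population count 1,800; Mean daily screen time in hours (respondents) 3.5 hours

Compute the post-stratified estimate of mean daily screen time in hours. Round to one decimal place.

Post-stratification weights by population share, not respondent share:
  under $45k: (1,800/10,000) × 11 = 1.98
  $45–74k: (1,300/10,000) × 1.5 = 0.195
  $75–104k: (3,600/10,000) × 6.5 = 2.34
  $105–114k: (1,500/10,000) × 10.5 = 1.575
  $115k+: (1,800/10,000) × 3.5 = 0.63
Post-stratified estimate = 6.72 → 6.7.

6.7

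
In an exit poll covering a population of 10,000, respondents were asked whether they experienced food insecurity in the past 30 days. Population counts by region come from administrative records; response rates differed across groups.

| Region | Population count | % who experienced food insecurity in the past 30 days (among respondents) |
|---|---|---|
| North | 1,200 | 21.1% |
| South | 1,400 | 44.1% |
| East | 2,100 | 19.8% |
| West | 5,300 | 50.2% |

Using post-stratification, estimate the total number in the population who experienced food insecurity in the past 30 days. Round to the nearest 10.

Apply each group's respondent rate to its population count:
  North: 1,200 × 21.1% = 253.2
  South: 1,400 × 44.1% = 617.4
  East: 2,100 × 19.8% = 415.8
  West: 5,300 × 50.2% = 2660.6
Estimated total = 3947 → 3,950.

3,950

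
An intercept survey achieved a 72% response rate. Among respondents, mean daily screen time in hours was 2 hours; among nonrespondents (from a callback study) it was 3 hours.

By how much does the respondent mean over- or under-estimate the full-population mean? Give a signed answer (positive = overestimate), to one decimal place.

-0.3

Nonresponse fraction = 1 − 0.72 = 0.28.
Bias = (nonresponse fraction) × (respondent mean − nonrespondent mean)
     = 0.28 × (2 − 3) = 0.28 × -1 = -0.28.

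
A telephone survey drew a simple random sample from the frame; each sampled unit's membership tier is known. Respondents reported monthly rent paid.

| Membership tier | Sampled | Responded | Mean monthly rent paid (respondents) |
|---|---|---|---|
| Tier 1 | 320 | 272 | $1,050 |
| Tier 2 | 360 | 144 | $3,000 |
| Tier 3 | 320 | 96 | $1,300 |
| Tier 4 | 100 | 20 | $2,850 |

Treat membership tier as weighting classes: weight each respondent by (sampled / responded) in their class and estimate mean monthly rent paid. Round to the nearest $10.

Class response rates: Tier 1 272/320 = 85%, Tier 2 144/360 = 40%, Tier 3 96/320 = 30%, Tier 4 20/100 = 20%.
With weight = n_sampled/n_responded per class, the weighted class total is n_sampled:
  Tier 1: 320 × 1050 = 336,000
  Tier 2: 360 × 3000 = 1,080,000
  Tier 3: 320 × 1300 = 416,000
  Tier 4: 100 × 2850 = 285,000
Adjusted estimate = 2,117,000 / 1,100 = 1924.55 → $1,920.

$1,920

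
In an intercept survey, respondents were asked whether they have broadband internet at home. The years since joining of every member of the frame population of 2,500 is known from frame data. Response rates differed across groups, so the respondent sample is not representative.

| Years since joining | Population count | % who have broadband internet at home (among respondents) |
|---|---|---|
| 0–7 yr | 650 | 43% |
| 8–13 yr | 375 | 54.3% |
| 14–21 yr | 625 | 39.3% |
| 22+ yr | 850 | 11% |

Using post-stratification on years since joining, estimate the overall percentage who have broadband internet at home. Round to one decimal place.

Weight each group's respondent value by its population share:
  0–7 yr: (650/2,500) × 43 = 11.18
  8–13 yr: (375/2,500) × 54.3 = 8.145
  14–21 yr: (625/2,500) × 39.3 = 9.825
  22+ yr: (850/2,500) × 11 = 3.74
Post-stratified estimate = 32.89 → 32.9%.

32.9%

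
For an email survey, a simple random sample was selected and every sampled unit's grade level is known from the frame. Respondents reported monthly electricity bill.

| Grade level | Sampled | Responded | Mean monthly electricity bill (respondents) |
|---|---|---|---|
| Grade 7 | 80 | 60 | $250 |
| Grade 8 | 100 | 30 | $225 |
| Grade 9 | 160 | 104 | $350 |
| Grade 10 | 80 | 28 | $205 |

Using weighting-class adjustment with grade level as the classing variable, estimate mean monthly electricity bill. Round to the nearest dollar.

Class response rates: Grade 7 60/80 = 75%, Grade 8 30/100 = 30%, Grade 9 104/160 = 65%, Grade 10 28/80 = 35%.
Weighting each respondent by the inverse class response rate inflates each class back to its sampled size, so the class weight is n_sampled:
  Grade 7: 80 × 250 = 20,000
  Grade 8: 100 × 225 = 22,500
  Grade 9: 160 × 350 = 56,000
  Grade 10: 80 × 205 = 16,400
Adjusted estimate = 114,900 / 420 = 273.571 → $274.

$274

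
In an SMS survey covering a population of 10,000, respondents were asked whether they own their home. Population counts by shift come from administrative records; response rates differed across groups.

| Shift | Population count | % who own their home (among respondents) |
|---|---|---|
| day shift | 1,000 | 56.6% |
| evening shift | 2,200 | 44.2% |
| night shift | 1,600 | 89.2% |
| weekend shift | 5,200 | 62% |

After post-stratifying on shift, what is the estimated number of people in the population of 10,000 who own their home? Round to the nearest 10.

Estimated count per cell = population count × respondent percentage:
  day shift: 1,000 × 56.6% = 566
  evening shift: 2,200 × 44.2% = 972.4
  night shift: 1,600 × 89.2% = 1427.2
  weekend shift: 5,200 × 62% = 3224
Estimated total = 6189.6 → 6,190.

6,190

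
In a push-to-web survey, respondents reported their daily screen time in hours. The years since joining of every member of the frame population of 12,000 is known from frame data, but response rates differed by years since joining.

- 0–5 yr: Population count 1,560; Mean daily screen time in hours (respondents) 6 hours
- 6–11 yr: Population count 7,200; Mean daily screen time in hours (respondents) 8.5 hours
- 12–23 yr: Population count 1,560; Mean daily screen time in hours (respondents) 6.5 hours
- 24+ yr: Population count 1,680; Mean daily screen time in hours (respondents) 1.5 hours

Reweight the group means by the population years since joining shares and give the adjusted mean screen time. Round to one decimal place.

Weight each group's respondent value by its population share:
  0–5 yr: (1,560/12,000) × 6 = 0.78
  6–11 yr: (7,200/12,000) × 8.5 = 5.1
  12–23 yr: (1,560/12,000) × 6.5 = 0.845
  24+ yr: (1,680/12,000) × 1.5 = 0.21
Post-stratified estimate = 6.935 → 6.9.

6.9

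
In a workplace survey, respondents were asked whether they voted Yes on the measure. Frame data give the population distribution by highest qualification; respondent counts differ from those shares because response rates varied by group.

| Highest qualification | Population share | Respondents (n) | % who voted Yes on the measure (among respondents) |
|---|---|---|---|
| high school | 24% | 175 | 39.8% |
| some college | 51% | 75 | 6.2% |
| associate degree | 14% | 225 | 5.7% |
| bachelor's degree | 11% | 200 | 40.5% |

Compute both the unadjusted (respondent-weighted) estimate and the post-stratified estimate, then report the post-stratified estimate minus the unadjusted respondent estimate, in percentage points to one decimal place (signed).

Naive respondent-only estimate (weights = respondent counts):
  (175/675)×39.8 + (75/675)×6.2 + (225/675)×5.7 + (200/675)×40.5 = 24.9074%
Post-stratified estimate weights by population shares:
  0.24×39.8 + 0.51×6.2 + 0.14×5.7 + 0.11×40.5 = 17.967%
Difference = 17.967 − 24.9074 = -6.9404 pp.

-6.9 percentage points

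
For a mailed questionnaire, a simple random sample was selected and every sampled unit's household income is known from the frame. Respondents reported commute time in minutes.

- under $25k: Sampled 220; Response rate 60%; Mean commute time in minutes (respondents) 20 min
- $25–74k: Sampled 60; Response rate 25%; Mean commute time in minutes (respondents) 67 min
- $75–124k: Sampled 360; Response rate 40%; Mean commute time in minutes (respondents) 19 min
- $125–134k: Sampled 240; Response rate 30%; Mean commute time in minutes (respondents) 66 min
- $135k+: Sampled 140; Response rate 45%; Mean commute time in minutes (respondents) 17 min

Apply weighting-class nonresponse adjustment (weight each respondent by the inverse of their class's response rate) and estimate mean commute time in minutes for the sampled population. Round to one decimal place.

Weighting each respondent by the inverse class response rate inflates each class back to its sampled size, so the class weight is n_sampled:
  under $25k: 220 × 20 = 4400
  $25–74k: 60 × 67 = 4020
  $75–124k: 360 × 19 = 6840
  $125–134k: 240 × 66 = 15,840
  $135k+: 140 × 17 = 2380
Adjusted estimate = 33,480 / 1,020 = 32.8235 → 32.8.

32.8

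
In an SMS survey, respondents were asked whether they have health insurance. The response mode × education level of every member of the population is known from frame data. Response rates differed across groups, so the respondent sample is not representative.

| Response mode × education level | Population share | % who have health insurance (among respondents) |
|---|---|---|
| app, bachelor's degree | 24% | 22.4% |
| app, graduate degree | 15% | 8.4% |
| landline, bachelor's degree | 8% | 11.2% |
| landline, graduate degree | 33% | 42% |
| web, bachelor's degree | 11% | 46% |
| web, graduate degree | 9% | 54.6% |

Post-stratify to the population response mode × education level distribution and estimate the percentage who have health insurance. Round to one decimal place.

Reweight to the known response mode × education level distribution:
  app, bachelor's degree: 0.24 × 22.4 = 5.376
  app, graduate degree: 0.15 × 8.4 = 1.26
  landline, bachelor's degree: 0.08 × 11.2 = 0.896
  landline, graduate degree: 0.33 × 42 = 13.86
  web, bachelor's degree: 0.11 × 46 = 5.06
  web, graduate degree: 0.09 × 54.6 = 4.914
Post-stratified estimate = 31.366 → 31.4%.

31.4%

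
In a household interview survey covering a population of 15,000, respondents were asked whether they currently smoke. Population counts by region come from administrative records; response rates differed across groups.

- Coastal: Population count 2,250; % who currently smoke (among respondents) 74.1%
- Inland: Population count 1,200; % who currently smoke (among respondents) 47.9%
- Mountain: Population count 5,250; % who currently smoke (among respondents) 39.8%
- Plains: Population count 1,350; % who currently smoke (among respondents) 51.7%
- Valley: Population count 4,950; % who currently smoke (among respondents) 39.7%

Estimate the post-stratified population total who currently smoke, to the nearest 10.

6,990

Apply each group's respondent rate to its population count:
  Coastal: 2,250 × 74.1% = 1667.25
  Inland: 1,200 × 47.9% = 574.8
  Mountain: 5,250 × 39.8% = 2089.5
  Plains: 1,350 × 51.7% = 697.95
  Valley: 4,950 × 39.7% = 1965.15
Estimated total = 6994.65 → 6,990.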